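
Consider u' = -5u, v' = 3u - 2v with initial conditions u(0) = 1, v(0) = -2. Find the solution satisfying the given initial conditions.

u(t) = e^(-5t), v(t) = -e^(-2t) - e^(-5t)

Coefficient matrix A = [[-5, 0], [3, -2]].
Characteristic polynomial det(A - λI) = λ^2 + 7λ + 10 = 0.
Eigenvalues λ = -2, -5.
For λ=-2: (A-λI) row 1 is [-3, 0], so an eigenvector is (0, 1).
For λ=-5: (A-λI) row 2 is [3, 3], so an eigenvector is (1, -1).
General solution: C_1e^(-2t)(0,1) + C_2e^(-5t)(1,-1).
Applying u(0)=1, v(0)=-2 gives C_1=-1, C_2=1.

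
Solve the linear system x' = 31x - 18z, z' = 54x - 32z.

Coefficient matrix A = [[31, -18], [54, -32]].
Characteristic polynomial det(A - λI) = λ^2 + λ - 20 = 0.
Eigenvalues λ = 4, -5.
For λ=4: (A-λI) row 1 is [27, -18], so an eigenvector is (-2, -3).
For λ=-5: (A-λI) row 1 is [36, -18], so an eigenvector is (1, 2).
General solution: K_1e^(4t)(-2,-3) + K_2e^(-5t)(1,2).

x(t) = -2K_1e^(4t) + K_2e^(-5t), z(t) = -3K_1e^(4t) + 2K_2e^(-5t)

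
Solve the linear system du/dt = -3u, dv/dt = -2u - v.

Coefficient matrix A = [[-3, 0], [-2, -1]].
Characteristic polynomial det(A - λI) = λ^2 + 4λ + 3 = 0.
Eigenvalues λ = -3, -1.
For λ=-3: (A-λI) row 2 is [-2, 2], so an eigenvector is (1, 1).
For λ=-1: (A-λI) row 1 is [-2, 0], so an eigenvector is (0, -1).
General solution: C_1e^(-3t)(1,1) + C_2e^(-t)(0,-1).

u(t) = C_1e^(-3t), v(t) = C_1e^(-3t) - C_2e^(-t)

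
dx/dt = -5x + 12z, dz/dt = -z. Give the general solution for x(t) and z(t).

Coefficient matrix A = [[-5, 12], [0, -1]].
Characteristic polynomial det(A - λI) = λ^2 + 6λ + 5 = 0.
Eigenvalues λ = -1, -5.
For λ=-1: (A-λI) row 1 is [-4, 12], so an eigenvector is (3, 1).
For λ=-5: (A-λI) row 1 is [0, 12], so an eigenvector is (-1, 0).
General solution: C_1e^(-t)(3,1) + C_2e^(-5t)(-1,0).

x(t) = 3C_1e^(-t) - C_2e^(-5t), z(t) = C_1e^(-t)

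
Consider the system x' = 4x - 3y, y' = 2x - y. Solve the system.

Coefficient matrix A = [[4, -3], [2, -1]].
Characteristic polynomial det(A - λI) = λ^2 - 3λ + 2 = 0.
Eigenvalues λ = 1, 2.
For λ=1: (A-λI) row 1 is [3, -3], so an eigenvector is (-1, -1).
For λ=2: (A-λI) row 1 is [2, -3], so an eigenvector is (-3, -2).
General solution: c_1e^(t)(-1,-1) + c_2e^(2t)(-3,-2).

x(t) = -c_1e^(t) - 3c_2e^(2t), y(t) = -c_1e^(t) - 2c_2e^(2t)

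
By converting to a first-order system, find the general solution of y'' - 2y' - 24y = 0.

Let x_1 = y, x_2 = y'. Then x_1' = x_2 and x_2' = 24x_1 + 2x_2.
A = [[0,1],[24,2]]; det(A-λI) = λ^2 - 2λ - 24.
Eigenvalues λ = -4, 6 with eigenvectors (1,-4), (1,6).

y(t) = c_1e^(-4t) + c_2e^(6t)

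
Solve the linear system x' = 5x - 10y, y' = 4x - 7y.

x(t) = -2C_1e^(-t)sin(2t) + C_1e^(-t)cos(2t) + C_2e^(-t)sin(2t) + 2C_2e^(-t)cos(2t), y(t) = -C_1e^(-t)sin(2t) + C_1e^(-t)cos(2t) + C_2e^(-t)sin(2t) + C_2e^(-t)cos(2t)

Coefficient matrix A = [[5, -10], [4, -7]].
Characteristic polynomial det(A - λI) = λ^2 + 2λ + 5 = 0.
Eigenvalues λ = -1 ± 2i (complex conjugate pair).
For λ=-1+2i: an eigenvector is (1,1) - i(-2,-1) = (1 + 2i, 1 + i).
A real fundamental pair from Re and Im of e^((-1+2i)t)v: X_1 = e^(-t)(cos(2t)·(1,1) + sin(2t)·(-2,-1)), X_2 = e^(-t)(sin(2t)·(1,1) - cos(2t)·(-2,-1)).
General solution: C_1X_1 + C_2X_2.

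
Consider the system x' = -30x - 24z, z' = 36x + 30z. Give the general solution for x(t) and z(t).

x(t) = 2c_1e^(6t) - c_2e^(-6t), z(t) = -3c_1e^(6t) + c_2e^(-6t)

Coefficient matrix A = [[-30, -24], [36, 30]].
Characteristic polynomial det(A - λI) = λ^2 - 36 = 0.
Eigenvalues λ = 6, -6.
For λ=6: (A-λI) row 1 is [-36, -24], so an eigenvector is (2, -3).
For λ=-6: (A-λI) row 1 is [-24, -24], so an eigenvector is (-1, 1).
General solution: c_1e^(6t)(2,-3) + c_2e^(-6t)(-1,1).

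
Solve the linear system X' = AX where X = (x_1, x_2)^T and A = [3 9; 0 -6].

x_1(t) = -K_1e^(-6t) + K_2e^(3t), x_2(t) = K_1e^(-6t)

Coefficient matrix A = [[3, 9], [0, -6]].
Characteristic polynomial det(A - λI) = λ^2 + 3λ - 18 = 0.
Eigenvalues λ = -6, 3.
For λ=-6: (A-λI) row 1 is [9, 9], so an eigenvector is (-1, 1).
For λ=3: (A-λI) row 1 is [0, 9], so an eigenvector is (1, 0).
General solution: K_1e^(-6t)(-1,1) + K_2e^(3t)(1,0).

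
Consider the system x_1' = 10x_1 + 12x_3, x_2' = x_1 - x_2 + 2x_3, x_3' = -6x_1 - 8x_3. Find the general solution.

Coefficient matrix A = [[10, 0, 12], [1, -1, 2], [-6, 0, -8]].
det(A - λI) = 0 gives eigenvalues λ = -2, -1, 4.
For λ=-2: eigenvector (-1,-1,1).
For λ=-1: eigenvector (0,1,0).
For λ=4: eigenvector (-2,0,1).
General solution: C_1e^(-2t)(-1,-1,1) + C_2e^(-t)(0,1,0) + C_3e^(4t)(-2,0,1).

x_1(t) = -C_1e^(-2t) - 2C_3e^(4t), x_2(t) = -C_1e^(-2t) + C_2e^(-t), x_3(t) = C_1e^(-2t) + C_3e^(4t)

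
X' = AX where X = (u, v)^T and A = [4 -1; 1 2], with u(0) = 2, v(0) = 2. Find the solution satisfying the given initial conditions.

u(t) = 2e^(3t), v(t) = 2e^(3t)

Coefficient matrix A = [[4, -1], [1, 2]].
Characteristic polynomial det(A - λI) = λ^2 - 6λ + 9 = 0.
Single eigenvalue λ = 3 with algebraic multiplicity 2.
Eigenvector v = (1,1); generalized eigenvector w with (A-λI)w=v is (3,2).
General solution: e^(3t)[c_1·v + c_2·(t·v + w)].
Applying u(0)=2, v(0)=2 gives c_1=2, c_2=0.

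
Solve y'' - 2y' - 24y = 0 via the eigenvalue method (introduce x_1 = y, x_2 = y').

Let x_1 = y, x_2 = y'. Then x_1' = x_2 and x_2' = 24x_1 + 2x_2.
A = [[0,1],[24,2]]; det(A-λI) = λ^2 - 2λ - 24.
Eigenvalues λ = 6, -4 with eigenvectors (1,6), (1,-4).

y(t) = c_1e^(6t) + c_2e^(-4t)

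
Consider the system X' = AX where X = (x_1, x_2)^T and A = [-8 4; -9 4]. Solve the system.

Coefficient matrix A = [[-8, 4], [-9, 4]].
Characteristic polynomial det(A - λI) = λ^2 + 4λ + 4 = 0.
Single eigenvalue λ = -2 with algebraic multiplicity 2.
Eigenvector v = (2,3); generalized eigenvector w with (A-λI)w=v is (1,2).
General solution: e^(-2t)[C_1·v + C_2·(t·v + w)].

x_1(t) = 2C_1e^(-2t) + 2C_2te^(-2t) + C_2e^(-2t), x_2(t) = 3C_1e^(-2t) + 3C_2te^(-2t) + 2C_2e^(-2t)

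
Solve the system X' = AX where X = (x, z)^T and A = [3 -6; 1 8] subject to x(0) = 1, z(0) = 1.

x(t) = -8e^(6t) + 9e^(5t), z(t) = 4e^(6t) - 3e^(5t)

Coefficient matrix A = [[3, -6], [1, 8]].
Characteristic polynomial det(A - λI) = λ^2 - 11λ + 30 = 0.
Eigenvalues λ = 5, 6.
For λ=5: (A-λI) row 1 is [-2, -6], so an eigenvector is (3, -1).
For λ=6: (A-λI) row 1 is [-3, -6], so an eigenvector is (2, -1).
General solution: c_1e^(5t)(3,-1) + c_2e^(6t)(2,-1).
Applying x(0)=1, z(0)=1 gives c_1=3, c_2=-4.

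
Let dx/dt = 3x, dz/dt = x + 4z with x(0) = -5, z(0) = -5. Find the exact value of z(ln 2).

A = [[3,0],[1,4]]; eigenvalues λ = 3, 4.
Eigenvectors: (-1,1) for λ=3, (0,-1) for λ=4.
From the initial condition, c_1 = 5, c_2 = 10.
z(ln 2) = (5)(2^3)(1) + (10)(2^4)(-1) = -120.

-120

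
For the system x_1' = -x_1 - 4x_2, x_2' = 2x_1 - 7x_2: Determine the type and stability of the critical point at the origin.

A = [[-1,-4],[2,-7]]; det(A-λI) = λ^2 + 8λ + 15.
λ = -5, -3: both negative.

stable node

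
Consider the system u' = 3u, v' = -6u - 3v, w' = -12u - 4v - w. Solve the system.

Coefficient matrix A = [[3, 0, 0], [-6, -3, 0], [-12, -4, -1]].
det(A - λI) = 0 gives eigenvalues λ = 3, -3, -1.
For λ=3: eigenvector (-1,1,2).
For λ=-3: eigenvector (0,1,2).
For λ=-1: eigenvector (0,0,1).
General solution: c_1e^(3t)(-1,1,2) + c_2e^(-3t)(0,1,2) + c_3e^(-t)(0,0,1).

u(t) = -c_1e^(3t), v(t) = c_1e^(3t) + c_2e^(-3t), w(t) = 2c_1e^(3t) + 2c_2e^(-3t) + c_3e^(-t)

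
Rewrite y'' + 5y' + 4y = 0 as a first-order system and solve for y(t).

Let x_1 = y, x_2 = y'. Then x_1' = x_2 and x_2' = -4x_1 - 5x_2.
A = [[0,1],[-4,-5]]; det(A-λI) = λ^2 + 5λ + 4.
Eigenvalues λ = -4, -1 with eigenvectors (1,-4), (1,-1).

y(t) = K_1e^(-4t) + K_2e^(-t)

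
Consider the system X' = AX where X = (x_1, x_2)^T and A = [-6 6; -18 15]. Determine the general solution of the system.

x_1(t) = 2C_1e^(3t) + C_2e^(6t), x_2(t) = 3C_1e^(3t) + 2C_2e^(6t)

Coefficient matrix A = [[-6, 6], [-18, 15]].
Characteristic polynomial det(A - λI) = λ^2 - 9λ + 18 = 0.
Eigenvalues λ = 3, 6.
For λ=3: (A-λI) row 1 is [-9, 6], so an eigenvector is (2, 3).
For λ=6: (A-λI) row 1 is [-12, 6], so an eigenvector is (1, 2).
General solution: C_1e^(3t)(2,3) + C_2e^(6t)(1,2).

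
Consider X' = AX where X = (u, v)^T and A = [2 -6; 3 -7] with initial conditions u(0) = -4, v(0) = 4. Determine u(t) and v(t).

Coefficient matrix A = [[2, -6], [3, -7]].
Characteristic polynomial det(A - λI) = λ^2 + 5λ + 4 = 0.
Eigenvalues λ = -1, -4.
For λ=-1: (A-λI) row 1 is [3, -6], so an eigenvector is (-2, -1).
For λ=-4: (A-λI) row 1 is [6, -6], so an eigenvector is (1, 1).
General solution: C_1e^(-t)(-2,-1) + C_2e^(-4t)(1,1).
Applying u(0)=-4, v(0)=4 gives C_1=8, C_2=12.

u(t) = -16e^(-t) + 12e^(-4t), v(t) = -8e^(-t) + 12e^(-4t)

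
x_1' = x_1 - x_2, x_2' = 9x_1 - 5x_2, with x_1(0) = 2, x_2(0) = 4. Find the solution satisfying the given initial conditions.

Coefficient matrix A = [[1, -1], [9, -5]].
Characteristic polynomial det(A - λI) = λ^2 + 4λ + 4 = 0.
Single eigenvalue λ = -2 with algebraic multiplicity 2.
Eigenvector v = (1,3); generalized eigenvector w with (A-λI)w=v is (0,-1).
General solution: e^(-2t)[K_1·v + K_2·(t·v + w)].
Applying x_1(0)=2, x_2(0)=4 gives K_1=2, K_2=2.

x_1(t) = 2te^(-2t) + 2e^(-2t), x_2(t) = 6te^(-2t) + 4e^(-2t)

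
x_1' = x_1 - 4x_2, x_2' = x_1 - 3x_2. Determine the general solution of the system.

x_1(t) = -2c_1e^(-t) - 2c_2te^(-t) + 3c_2e^(-t), x_2(t) = -c_1e^(-t) - c_2te^(-t) + 2c_2e^(-t)

Coefficient matrix A = [[1, -4], [1, -3]].
Characteristic polynomial det(A - λI) = λ^2 + 2λ + 1 = 0.
Single eigenvalue λ = -1 with algebraic multiplicity 2.
Eigenvector v = (-2,-1); generalized eigenvector w with (A-λI)w=v is (3,2).
General solution: e^(-t)[c_1·v + c_2·(t·v + w)].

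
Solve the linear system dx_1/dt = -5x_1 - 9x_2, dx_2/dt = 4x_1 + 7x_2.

x_1(t) = -3c_1e^(t) - 3c_2te^(t) + 2c_2e^(t), x_2(t) = 2c_1e^(t) + 2c_2te^(t) - c_2e^(t)

Coefficient matrix A = [[-5, -9], [4, 7]].
Characteristic polynomial det(A - λI) = λ^2 - 2λ + 1 = 0.
Single eigenvalue λ = 1 with algebraic multiplicity 2.
Eigenvector v = (-3,2); generalized eigenvector w with (A-λI)w=v is (2,-1).
General solution: e^(t)[c_1·v + c_2·(t·v + w)].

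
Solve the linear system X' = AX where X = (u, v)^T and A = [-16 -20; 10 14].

Coefficient matrix A = [[-16, -20], [10, 14]].
Characteristic polynomial det(A - λI) = λ^2 + 2λ - 24 = 0.
Eigenvalues λ = -6, 4.
For λ=-6: (A-λI) row 1 is [-10, -20], so an eigenvector is (-2, 1).
For λ=4: (A-λI) row 1 is [-20, -20], so an eigenvector is (1, -1).
General solution: c_1e^(-6t)(-2,1) + c_2e^(4t)(1,-1).

u(t) = -2c_1e^(-6t) + c_2e^(4t), v(t) = c_1e^(-6t) - c_2e^(4t)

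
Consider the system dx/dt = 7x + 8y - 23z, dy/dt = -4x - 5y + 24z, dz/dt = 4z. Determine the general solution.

x(t) = C_1e^(-t) - 3C_2e^(4t) + 2C_3e^(3t), y(t) = -C_1e^(-t) + 4C_2e^(4t) - C_3e^(3t), z(t) = C_2e^(4t)

Coefficient matrix A = [[7, 8, -23], [-4, -5, 24], [0, 0, 4]].
det(A - λI) = 0 gives eigenvalues λ = -1, 4, 3.
For λ=-1: eigenvector (1,-1,0).
For λ=4: eigenvector (-3,4,1).
For λ=3: eigenvector (2,-1,0).
General solution: C_1e^(-t)(1,-1,0) + C_2e^(4t)(-3,4,1) + C_3e^(3t)(2,-1,0).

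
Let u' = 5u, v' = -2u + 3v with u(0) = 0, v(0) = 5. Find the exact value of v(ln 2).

40

A = [[5,0],[-2,3]]; eigenvalues λ = 5, 3.
Eigenvectors: (1,-1) for λ=5, (0,1) for λ=3.
From the initial condition, c_1 = 0, c_2 = 5.
v(ln 2) = (0)(2^5)(-1) + (5)(2^3)(1) = 40.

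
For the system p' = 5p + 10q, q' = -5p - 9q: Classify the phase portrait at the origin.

A = [[5,10],[-5,-9]]; det(A-λI) = λ^2 + 4λ + 5.
λ = -2 ± i: negative real part.

stable spiral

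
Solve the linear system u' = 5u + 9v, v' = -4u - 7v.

Coefficient matrix A = [[5, 9], [-4, -7]].
Characteristic polynomial det(A - λI) = λ^2 + 2λ + 1 = 0.
Single eigenvalue λ = -1 with algebraic multiplicity 2.
Eigenvector v = (-3,2); generalized eigenvector w with (A-λI)w=v is (1,-1).
General solution: e^(-t)[K_1·v + K_2·(t·v + w)].

u(t) = -3K_1e^(-t) - 3K_2te^(-t) + K_2e^(-t), v(t) = 2K_1e^(-t) + 2K_2te^(-t) - K_2e^(-t)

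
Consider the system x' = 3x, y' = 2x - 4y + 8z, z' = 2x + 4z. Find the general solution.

Coefficient matrix A = [[3, 0, 0], [2, -4, 8], [2, 0, 4]].
det(A - λI) = 0 gives eigenvalues λ = 3, -4, 4.
For λ=3: eigenvector (1,-2,-2).
For λ=-4: eigenvector (0,1,0).
For λ=4: eigenvector (0,1,1).
General solution: c_1e^(3t)(1,-2,-2) + c_2e^(-4t)(0,1,0) + c_3e^(4t)(0,1,1).

x(t) = c_1e^(3t), y(t) = -2c_1e^(3t) + c_2e^(-4t) + c_3e^(4t), z(t) = -2c_1e^(3t) + c_3e^(4t)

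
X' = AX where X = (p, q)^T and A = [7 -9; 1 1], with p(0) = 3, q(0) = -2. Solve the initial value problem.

p(t) = 27te^(4t) + 3e^(4t), q(t) = 9te^(4t) - 2e^(4t)

Coefficient matrix A = [[7, -9], [1, 1]].
Characteristic polynomial det(A - λI) = λ^2 - 8λ + 16 = 0.
Single eigenvalue λ = 4 with algebraic multiplicity 2.
Eigenvector v = (-3,-1); generalized eigenvector w with (A-λI)w=v is (2,1).
General solution: e^(4t)[C_1·v + C_2·(t·v + w)].
Applying p(0)=3, q(0)=-2 gives C_1=-7, C_2=-9.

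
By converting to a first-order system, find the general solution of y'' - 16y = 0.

y(t) = c_1e^(4t) + c_2e^(-4t)

Let x_1 = y, x_2 = y'. Then x_1' = x_2 and x_2' = 16x_1.
A = [[0,1],[16,0]]; det(A-λI) = λ^2 - 16.
Eigenvalues λ = 4, -4 with eigenvectors (1,4), (1,-4).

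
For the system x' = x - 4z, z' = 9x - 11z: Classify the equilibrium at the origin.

stable improper node

A = [[1,-4],[9,-11]]; det(A-λI) = λ^2 + 10λ + 25.
repeated λ = -5 with a single eigenvector.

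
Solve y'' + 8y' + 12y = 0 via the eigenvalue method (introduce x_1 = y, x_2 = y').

Let x_1 = y, x_2 = y'. Then x_1' = x_2 and x_2' = -12x_1 - 8x_2.
A = [[0,1],[-12,-8]]; det(A-λI) = λ^2 + 8λ + 12.
Eigenvalues λ = -6, -2 with eigenvectors (1,-6), (1,-2).

y(t) = C_1e^(-6t) + C_2e^(-2t)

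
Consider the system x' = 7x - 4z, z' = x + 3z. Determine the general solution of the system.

Coefficient matrix A = [[7, -4], [1, 3]].
Characteristic polynomial det(A - λI) = λ^2 - 10λ + 25 = 0.
Single eigenvalue λ = 5 with algebraic multiplicity 2.
Eigenvector v = (-2,-1); generalized eigenvector w with (A-λI)w=v is (1,1).
General solution: e^(5t)[K_1·v + K_2·(t·v + w)].

x(t) = -2K_1e^(5t) - 2K_2te^(5t) + K_2e^(5t), z(t) = -K_1e^(5t) - K_2te^(5t) + K_2e^(5t)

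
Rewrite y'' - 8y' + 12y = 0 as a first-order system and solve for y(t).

Let x_1 = y, x_2 = y'. Then x_1' = x_2 and x_2' = -12x_1 + 8x_2.
A = [[0,1],[-12,8]]; det(A-λI) = λ^2 - 8λ + 12.
Eigenvalues λ = 6, 2 with eigenvectors (1,6), (1,2).

y(t) = C_1e^(6t) + C_2e^(2t)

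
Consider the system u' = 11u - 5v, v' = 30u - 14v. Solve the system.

u(t) = -C_1e^(t) - C_2e^(-4t), v(t) = -2C_1e^(t) - 3C_2e^(-4t)

Coefficient matrix A = [[11, -5], [30, -14]].
Characteristic polynomial det(A - λI) = λ^2 + 3λ - 4 = 0.
Eigenvalues λ = 1, -4.
For λ=1: (A-λI) row 1 is [10, -5], so an eigenvector is (-1, -2).
For λ=-4: (A-λI) row 1 is [15, -5], so an eigenvector is (-1, -3).
General solution: C_1e^(t)(-1,-2) + C_2e^(-4t)(-1,-3).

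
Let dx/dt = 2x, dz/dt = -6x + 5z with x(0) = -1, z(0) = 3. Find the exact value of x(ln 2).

-4

A = [[2,0],[-6,5]]; eigenvalues λ = 2, 5.
Eigenvectors: (1,2) for λ=2, (0,1) for λ=5.
From the initial condition, c_1 = -1, c_2 = 5.
x(ln 2) = (-1)(2^2)(1) + (5)(2^5)(0) = -4.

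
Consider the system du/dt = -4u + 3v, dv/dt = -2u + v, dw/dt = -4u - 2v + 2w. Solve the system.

Coefficient matrix A = [[-4, 3, 0], [-2, 1, 0], [-4, -2, 2]].
det(A - λI) = 0 gives eigenvalues λ = -2, -1, 2.
For λ=-2: eigenvector (3,2,4).
For λ=-1: eigenvector (1,1,2).
For λ=2: eigenvector (0,0,1).
General solution: K_1e^(-2t)(3,2,4) + K_2e^(-t)(1,1,2) + K_3e^(2t)(0,0,1).

u(t) = 3K_1e^(-2t) + K_2e^(-t), v(t) = 2K_1e^(-2t) + K_2e^(-t), w(t) = 4K_1e^(-2t) + 2K_2e^(-t) + K_3e^(2t)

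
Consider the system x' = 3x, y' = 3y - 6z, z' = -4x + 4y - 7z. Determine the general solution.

x(t) = K_3e^(3t), y(t) = K_1e^(-3t) + 3K_2e^(-t) + K_3e^(3t), z(t) = K_1e^(-3t) + 2K_2e^(-t)

Coefficient matrix A = [[3, 0, 0], [0, 3, -6], [-4, 4, -7]].
det(A - λI) = 0 gives eigenvalues λ = -3, -1, 3.
For λ=-3: eigenvector (0,1,1).
For λ=-1: eigenvector (0,3,2).
For λ=3: eigenvector (1,1,0).
General solution: K_1e^(-3t)(0,1,1) + K_2e^(-t)(0,3,2) + K_3e^(3t)(1,1,0).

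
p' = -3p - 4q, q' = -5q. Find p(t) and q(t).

Coefficient matrix A = [[-3, -4], [0, -5]].
Characteristic polynomial det(A - λI) = λ^2 + 8λ + 15 = 0.
Eigenvalues λ = -3, -5.
For λ=-3: (A-λI) row 1 is [0, -4], so an eigenvector is (1, 0).
For λ=-5: (A-λI) row 1 is [2, -4], so an eigenvector is (-2, -1).
General solution: K_1e^(-3t)(1,0) + K_2e^(-5t)(-2,-1).

p(t) = K_1e^(-3t) - 2K_2e^(-5t), q(t) = -K_2e^(-5t)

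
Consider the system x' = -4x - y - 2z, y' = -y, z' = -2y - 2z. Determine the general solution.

x(t) = c_1e^(-4t) + c_2e^(-t) - c_3e^(-2t), y(t) = c_2e^(-t), z(t) = -2c_2e^(-t) + c_3e^(-2t)

Coefficient matrix A = [[-4, -1, -2], [0, -1, 0], [0, -2, -2]].
det(A - λI) = 0 gives eigenvalues λ = -4, -1, -2.
For λ=-4: eigenvector (1,0,0).
For λ=-1: eigenvector (1,1,-2).
For λ=-2: eigenvector (-1,0,1).
General solution: c_1e^(-4t)(1,0,0) + c_2e^(-t)(1,1,-2) + c_3e^(-2t)(-1,0,1).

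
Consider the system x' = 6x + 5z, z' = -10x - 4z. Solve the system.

Coefficient matrix A = [[6, 5], [-10, -4]].
Characteristic polynomial det(A - λI) = λ^2 - 2λ + 26 = 0.
Eigenvalues λ = 1 ± 5i (complex conjugate pair).
For λ=1+5i: an eigenvector is (0,1) - i(1,-1) = (0 - i, 1 + i).
A real fundamental pair from Re and Im of e^((1+5i)t)v: X_1 = e^(t)(cos(5t)·(0,1) + sin(5t)·(1,-1)), X_2 = e^(t)(sin(5t)·(0,1) - cos(5t)·(1,-1)).
General solution: c_1X_1 + c_2X_2.

x(t) = c_1e^(t)sin(5t) - c_2e^(t)cos(5t), z(t) = -c_1e^(t)sin(5t) + c_1e^(t)cos(5t) + c_2e^(t)sin(5t) + c_2e^(t)cos(5t)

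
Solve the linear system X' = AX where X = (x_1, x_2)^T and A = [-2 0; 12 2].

Coefficient matrix A = [[-2, 0], [12, 2]].
Characteristic polynomial det(A - λI) = λ^2 - 4 = 0.
Eigenvalues λ = 2, -2.
For λ=2: (A-λI) row 1 is [-4, 0], so an eigenvector is (0, -1).
For λ=-2: (A-λI) row 2 is [12, 4], so an eigenvector is (1, -3).
General solution: C_1e^(2t)(0,-1) + C_2e^(-2t)(1,-3).

x_1(t) = C_2e^(-2t), x_2(t) = -C_1e^(2t) - 3C_2e^(-2t)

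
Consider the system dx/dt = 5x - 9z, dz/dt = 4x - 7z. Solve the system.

x(t) = -3C_1e^(-t) - 3C_2te^(-t) + C_2e^(-t), z(t) = -2C_1e^(-t) - 2C_2te^(-t) + C_2e^(-t)

Coefficient matrix A = [[5, -9], [4, -7]].
Characteristic polynomial det(A - λI) = λ^2 + 2λ + 1 = 0.
Single eigenvalue λ = -1 with algebraic multiplicity 2.
Eigenvector v = (-3,-2); generalized eigenvector w with (A-λI)w=v is (1,1).
General solution: e^(-t)[C_1·v + C_2·(t·v + w)].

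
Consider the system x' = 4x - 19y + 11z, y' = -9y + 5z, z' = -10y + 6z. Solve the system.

x(t) = C_1e^(-4t) + C_2e^(t) + C_3e^(4t), y(t) = C_1e^(-4t) - C_2e^(t), z(t) = C_1e^(-4t) - 2C_2e^(t)

Coefficient matrix A = [[4, -19, 11], [0, -9, 5], [0, -10, 6]].
det(A - λI) = 0 gives eigenvalues λ = -4, 1, 4.
For λ=-4: eigenvector (1,1,1).
For λ=1: eigenvector (1,-1,-2).
For λ=4: eigenvector (1,0,0).
General solution: C_1e^(-4t)(1,1,1) + C_2e^(t)(1,-1,-2) + C_3e^(4t)(1,0,0).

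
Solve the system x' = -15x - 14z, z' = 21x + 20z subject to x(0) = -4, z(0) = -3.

x(t) = 14e^(6t) - 18e^(-t), z(t) = -21e^(6t) + 18e^(-t)

Coefficient matrix A = [[-15, -14], [21, 20]].
Characteristic polynomial det(A - λI) = λ^2 - 5λ - 6 = 0.
Eigenvalues λ = -1, 6.
For λ=-1: (A-λI) row 1 is [-14, -14], so an eigenvector is (-1, 1).
For λ=6: (A-λI) row 1 is [-21, -14], so an eigenvector is (-2, 3).
General solution: c_1e^(-t)(-1,1) + c_2e^(6t)(-2,3).
Applying x(0)=-4, z(0)=-3 gives c_1=18, c_2=-7.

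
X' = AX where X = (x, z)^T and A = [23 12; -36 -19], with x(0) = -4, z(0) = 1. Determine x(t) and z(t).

x(t) = -14e^(5t) + 10e^(-t), z(t) = 21e^(5t) - 20e^(-t)

Coefficient matrix A = [[23, 12], [-36, -19]].
Characteristic polynomial det(A - λI) = λ^2 - 4λ - 5 = 0.
Eigenvalues λ = -1, 5.
For λ=-1: (A-λI) row 1 is [24, 12], so an eigenvector is (-1, 2).
For λ=5: (A-λI) row 1 is [18, 12], so an eigenvector is (2, -3).
General solution: K_1e^(-t)(-1,2) + K_2e^(5t)(2,-3).
Applying x(0)=-4, z(0)=1 gives K_1=-10, K_2=-7.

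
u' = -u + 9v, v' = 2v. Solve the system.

Coefficient matrix A = [[-1, 9], [0, 2]].
Characteristic polynomial det(A - λI) = λ^2 - λ - 2 = 0.
Eigenvalues λ = -1, 2.
For λ=-1: (A-λI) row 1 is [0, 9], so an eigenvector is (-1, 0).
For λ=2: (A-λI) row 1 is [-3, 9], so an eigenvector is (-3, -1).
General solution: K_1e^(-t)(-1,0) + K_2e^(2t)(-3,-1).

u(t) = -K_1e^(-t) - 3K_2e^(2t), v(t) = -K_2e^(2t)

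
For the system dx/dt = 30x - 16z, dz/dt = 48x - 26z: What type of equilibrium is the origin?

A = [[30,-16],[48,-26]]; det(A-λI) = λ^2 - 4λ - 12.
λ = 6, -2: opposite signs.

saddle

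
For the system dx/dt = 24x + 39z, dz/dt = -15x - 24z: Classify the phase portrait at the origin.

center

A = [[24,39],[-15,-24]]; det(A-λI) = λ^2 + 9.
λ = 0 ± 3i: zero real part.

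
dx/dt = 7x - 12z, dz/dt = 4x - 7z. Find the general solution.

x(t) = 2K_1e^(t) - 3K_2e^(-t), z(t) = K_1e^(t) - 2K_2e^(-t)

Coefficient matrix A = [[7, -12], [4, -7]].
Characteristic polynomial det(A - λI) = λ^2 - 1 = 0.
Eigenvalues λ = 1, -1.
For λ=1: (A-λI) row 1 is [6, -12], so an eigenvector is (2, 1).
For λ=-1: (A-λI) row 1 is [8, -12], so an eigenvector is (-3, -2).
General solution: K_1e^(t)(2,1) + K_2e^(-t)(-3,-2).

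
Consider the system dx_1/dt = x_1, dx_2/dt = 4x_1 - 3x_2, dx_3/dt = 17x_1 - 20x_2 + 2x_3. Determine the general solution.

x_1(t) = K_1e^(t), x_2(t) = K_1e^(t) + K_2e^(-3t), x_3(t) = 3K_1e^(t) + 4K_2e^(-3t) + K_3e^(2t)

Coefficient matrix A = [[1, 0, 0], [4, -3, 0], [17, -20, 2]].
det(A - λI) = 0 gives eigenvalues λ = 1, -3, 2.
For λ=1: eigenvector (1,1,3).
For λ=-3: eigenvector (0,1,4).
For λ=2: eigenvector (0,0,1).
General solution: K_1e^(t)(1,1,3) + K_2e^(-3t)(0,1,4) + K_3e^(2t)(0,0,1).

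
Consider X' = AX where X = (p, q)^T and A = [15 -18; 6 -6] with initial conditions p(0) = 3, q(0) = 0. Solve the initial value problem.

p(t) = 12e^(6t) - 9e^(3t), q(t) = 6e^(6t) - 6e^(3t)

Coefficient matrix A = [[15, -18], [6, -6]].
Characteristic polynomial det(A - λI) = λ^2 - 9λ + 18 = 0.
Eigenvalues λ = 3, 6.
For λ=3: (A-λI) row 1 is [12, -18], so an eigenvector is (-3, -2).
For λ=6: (A-λI) row 1 is [9, -18], so an eigenvector is (2, 1).
General solution: c_1e^(3t)(-3,-2) + c_2e^(6t)(2,1).
Applying p(0)=3, q(0)=0 gives c_1=3, c_2=6.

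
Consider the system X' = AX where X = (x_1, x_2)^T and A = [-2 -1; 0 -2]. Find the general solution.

Coefficient matrix A = [[-2, -1], [0, -2]].
Characteristic polynomial det(A - λI) = λ^2 + 4λ + 4 = 0.
Single eigenvalue λ = -2 with algebraic multiplicity 2.
Eigenvector v = (-1,0); generalized eigenvector w with (A-λI)w=v is (-3,1).
General solution: e^(-2t)[C_1·v + C_2·(t·v + w)].

x_1(t) = -C_1e^(-2t) - C_2te^(-2t) - 3C_2e^(-2t), x_2(t) = C_2e^(-2t)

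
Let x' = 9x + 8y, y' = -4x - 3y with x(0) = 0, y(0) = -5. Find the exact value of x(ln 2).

A = [[9,8],[-4,-3]]; eigenvalues λ = 1, 5.
Eigenvectors: (-1,1) for λ=1, (2,-1) for λ=5.
From the initial condition, c_1 = -10, c_2 = -5.
x(ln 2) = (-10)(2^1)(-1) + (-5)(2^5)(2) = -300.

-300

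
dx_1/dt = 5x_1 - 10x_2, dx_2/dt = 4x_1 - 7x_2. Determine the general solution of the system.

Coefficient matrix A = [[5, -10], [4, -7]].
Characteristic polynomial det(A - λI) = λ^2 + 2λ + 5 = 0.
Eigenvalues λ = -1 ± 2i (complex conjugate pair).
For λ=-1+2i: an eigenvector is (-1,-1) - i(2,1) = (-1 - 2i, -1 - i).
A real fundamental pair from Re and Im of e^((-1+2i)t)v: X_1 = e^(-t)(cos(2t)·(-1,-1) + sin(2t)·(2,1)), X_2 = e^(-t)(sin(2t)·(-1,-1) - cos(2t)·(2,1)).
General solution: K_1X_1 + K_2X_2.

x_1(t) = 2K_1e^(-t)sin(2t) - K_1e^(-t)cos(2t) - K_2e^(-t)sin(2t) - 2K_2e^(-t)cos(2t), x_2(t) = K_1e^(-t)sin(2t) - K_1e^(-t)cos(2t) - K_2e^(-t)sin(2t) - K_2e^(-t)cos(2t)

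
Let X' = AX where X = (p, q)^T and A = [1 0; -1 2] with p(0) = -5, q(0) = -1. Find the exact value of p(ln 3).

A = [[1,0],[-1,2]]; eigenvalues λ = 2, 1.
Eigenvectors: (0,-1) for λ=2, (1,1) for λ=1.
From the initial condition, c_1 = -4, c_2 = -5.
p(ln 3) = (-4)(3^2)(0) + (-5)(3^1)(1) = -15.

-15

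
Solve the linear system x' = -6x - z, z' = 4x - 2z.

x(t) = -c_1e^(-4t) - c_2te^(-4t) - c_2e^(-4t), z(t) = 2c_1e^(-4t) + 2c_2te^(-4t) + 3c_2e^(-4t)

Coefficient matrix A = [[-6, -1], [4, -2]].
Characteristic polynomial det(A - λI) = λ^2 + 8λ + 16 = 0.
Single eigenvalue λ = -4 with algebraic multiplicity 2.
Eigenvector v = (-1,2); generalized eigenvector w with (A-λI)w=v is (-1,3).
General solution: e^(-4t)[c_1·v + c_2·(t·v + w)].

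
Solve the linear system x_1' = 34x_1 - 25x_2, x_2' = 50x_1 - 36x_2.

x_1(t) = 2C_1e^(-t)sin(5t) + C_1e^(-t)cos(5t) + C_2e^(-t)sin(5t) - 2C_2e^(-t)cos(5t), x_2(t) = 3C_1e^(-t)sin(5t) + C_1e^(-t)cos(5t) + C_2e^(-t)sin(5t) - 3C_2e^(-t)cos(5t)

Coefficient matrix A = [[34, -25], [50, -36]].
Characteristic polynomial det(A - λI) = λ^2 + 2λ + 26 = 0.
Eigenvalues λ = -1 ± 5i (complex conjugate pair).
For λ=-1+5i: an eigenvector is (1,1) - i(2,3) = (1 - 2i, 1 - 3i).
A real fundamental pair from Re and Im of e^((-1+5i)t)v: X_1 = e^(-t)(cos(5t)·(1,1) + sin(5t)·(2,3)), X_2 = e^(-t)(sin(5t)·(1,1) - cos(5t)·(2,3)).
General solution: C_1X_1 + C_2X_2.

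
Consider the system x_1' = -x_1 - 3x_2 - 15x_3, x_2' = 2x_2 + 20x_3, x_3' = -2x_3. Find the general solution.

Coefficient matrix A = [[-1, -3, -15], [0, 2, 20], [0, 0, -2]].
det(A - λI) = 0 gives eigenvalues λ = -1, 2, -2.
For λ=-1: eigenvector (1,0,0).
For λ=2: eigenvector (-1,1,0).
For λ=-2: eigenvector (0,-5,1).
General solution: K_1e^(-t)(1,0,0) + K_2e^(2t)(-1,1,0) + K_3e^(-2t)(0,-5,1).

x_1(t) = K_1e^(-t) - K_2e^(2t), x_2(t) = K_2e^(2t) - 5K_3e^(-2t), x_3(t) = K_3e^(-2t)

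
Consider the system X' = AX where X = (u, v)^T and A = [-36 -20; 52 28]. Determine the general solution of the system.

u(t) = 2c_1e^(-4t)sin(4t) + c_1e^(-4t)cos(4t) + c_2e^(-4t)sin(4t) - 2c_2e^(-4t)cos(4t), v(t) = -3c_1e^(-4t)sin(4t) - 2c_1e^(-4t)cos(4t) - 2c_2e^(-4t)sin(4t) + 3c_2e^(-4t)cos(4t)

Coefficient matrix A = [[-36, -20], [52, 28]].
Characteristic polynomial det(A - λI) = λ^2 + 8λ + 32 = 0.
Eigenvalues λ = -4 ± 4i (complex conjugate pair).
For λ=-4+4i: an eigenvector is (1,-2) - i(2,-3) = (1 - 2i, -2 + 3i).
A real fundamental pair from Re and Im of e^((-4+4i)t)v: X_1 = e^(-4t)(cos(4t)·(1,-2) + sin(4t)·(2,-3)), X_2 = e^(-4t)(sin(4t)·(1,-2) - cos(4t)·(2,-3)).
General solution: c_1X_1 + c_2X_2.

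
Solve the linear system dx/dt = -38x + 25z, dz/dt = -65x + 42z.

Coefficient matrix A = [[-38, 25], [-65, 42]].
Characteristic polynomial det(A - λI) = λ^2 - 4λ + 29 = 0.
Eigenvalues λ = 2 ± 5i (complex conjugate pair).
For λ=2+5i: an eigenvector is (2,3) - i(-1,-2) = (2 + i, 3 + 2i).
A real fundamental pair from Re and Im of e^((2+5i)t)v: X_1 = e^(2t)(cos(5t)·(2,3) + sin(5t)·(-1,-2)), X_2 = e^(2t)(sin(5t)·(2,3) - cos(5t)·(-1,-2)).
General solution: c_1X_1 + c_2X_2.

x(t) = -c_1e^(2t)sin(5t) + 2c_1e^(2t)cos(5t) + 2c_2e^(2t)sin(5t) + c_2e^(2t)cos(5t), z(t) = -2c_1e^(2t)sin(5t) + 3c_1e^(2t)cos(5t) + 3c_2e^(2t)sin(5t) + 2c_2e^(2t)cos(5t)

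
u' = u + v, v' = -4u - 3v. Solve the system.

u(t) = c_1e^(-t) + c_2te^(-t) + 2c_2e^(-t), v(t) = -2c_1e^(-t) - 2c_2te^(-t) - 3c_2e^(-t)

Coefficient matrix A = [[1, 1], [-4, -3]].
Characteristic polynomial det(A - λI) = λ^2 + 2λ + 1 = 0.
Single eigenvalue λ = -1 with algebraic multiplicity 2.
Eigenvector v = (1,-2); generalized eigenvector w with (A-λI)w=v is (2,-3).
General solution: e^(-t)[c_1·v + c_2·(t·v + w)].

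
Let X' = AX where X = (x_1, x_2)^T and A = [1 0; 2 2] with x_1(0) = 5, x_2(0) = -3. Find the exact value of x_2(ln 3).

A = [[1,0],[2,2]]; eigenvalues λ = 2, 1.
Eigenvectors: (0,1) for λ=2, (-1,2) for λ=1.
From the initial condition, c_1 = 7, c_2 = -5.
x_2(ln 3) = (7)(3^2)(1) + (-5)(3^1)(2) = 33.

33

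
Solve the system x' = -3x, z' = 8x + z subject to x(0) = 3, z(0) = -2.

Coefficient matrix A = [[-3, 0], [8, 1]].
Characteristic polynomial det(A - λI) = λ^2 + 2λ - 3 = 0.
Eigenvalues λ = -3, 1.
For λ=-3: (A-λI) row 2 is [8, 4], so an eigenvector is (-1, 2).
For λ=1: (A-λI) row 1 is [-4, 0], so an eigenvector is (0, -1).
General solution: K_1e^(-3t)(-1,2) + K_2e^(t)(0,-1).
Applying x(0)=3, z(0)=-2 gives K_1=-3, K_2=-4.

x(t) = 3e^(-3t), z(t) = 4e^(t) - 6e^(-3t)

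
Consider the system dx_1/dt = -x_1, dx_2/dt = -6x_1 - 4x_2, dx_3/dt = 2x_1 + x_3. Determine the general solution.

Coefficient matrix A = [[-1, 0, 0], [-6, -4, 0], [2, 0, 1]].
det(A - λI) = 0 gives eigenvalues λ = 1, -4, -1.
For λ=1: eigenvector (0,0,1).
For λ=-4: eigenvector (0,1,0).
For λ=-1: eigenvector (1,-2,-1).
General solution: C_1e^(t)(0,0,1) + C_2e^(-4t)(0,1,0) + C_3e^(-t)(1,-2,-1).

x_1(t) = C_3e^(-t), x_2(t) = C_2e^(-4t) - 2C_3e^(-t), x_3(t) = C_1e^(t) - C_3e^(-t)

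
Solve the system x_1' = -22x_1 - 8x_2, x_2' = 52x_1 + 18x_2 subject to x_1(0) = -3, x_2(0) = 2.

Coefficient matrix A = [[-22, -8], [52, 18]].
Characteristic polynomial det(A - λI) = λ^2 + 4λ + 20 = 0.
Eigenvalues λ = -2 ± 4i (complex conjugate pair).
For λ=-2+4i: an eigenvector is (-1,2) - i(1,-3) = (-1 - i, 2 + 3i).
A real fundamental pair from Re and Im of e^((-2+4i)t)v: X_1 = e^(-2t)(cos(4t)·(-1,2) + sin(4t)·(1,-3)), X_2 = e^(-2t)(sin(4t)·(-1,2) - cos(4t)·(1,-3)).
General solution: C_1X_1 + C_2X_2.
Applying x_1(0)=-3, x_2(0)=2 gives C_1=7, C_2=-4.

x_1(t) = 11e^(-2t)sin(4t) - 3e^(-2t)cos(4t), x_2(t) = -29e^(-2t)sin(4t) + 2e^(-2t)cos(4t)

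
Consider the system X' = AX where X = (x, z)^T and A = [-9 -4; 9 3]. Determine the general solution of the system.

Coefficient matrix A = [[-9, -4], [9, 3]].
Characteristic polynomial det(A - λI) = λ^2 + 6λ + 9 = 0.
Single eigenvalue λ = -3 with algebraic multiplicity 2.
Eigenvector v = (2,-3); generalized eigenvector w with (A-λI)w=v is (-1,1).
General solution: e^(-3t)[c_1·v + c_2·(t·v + w)].

x(t) = 2c_1e^(-3t) + 2c_2te^(-3t) - c_2e^(-3t), z(t) = -3c_1e^(-3t) - 3c_2te^(-3t) + c_2e^(-3t)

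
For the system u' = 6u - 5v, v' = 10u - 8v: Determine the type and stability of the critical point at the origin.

stable spiral

A = [[6,-5],[10,-8]]; det(A-λI) = λ^2 + 2λ + 2.
λ = -1 ± i: negative real part.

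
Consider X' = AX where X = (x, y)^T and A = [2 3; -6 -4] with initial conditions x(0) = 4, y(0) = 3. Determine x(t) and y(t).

Coefficient matrix A = [[2, 3], [-6, -4]].
Characteristic polynomial det(A - λI) = λ^2 + 2λ + 10 = 0.
Eigenvalues λ = -1 ± 3i (complex conjugate pair).
For λ=-1+3i: an eigenvector is (0,-1) - i(-1,1) = (0 + i, -1 - i).
A real fundamental pair from Re and Im of e^((-1+3i)t)v: X_1 = e^(-t)(cos(3t)·(0,-1) + sin(3t)·(-1,1)), X_2 = e^(-t)(sin(3t)·(0,-1) - cos(3t)·(-1,1)).
General solution: K_1X_1 + K_2X_2.
Applying x(0)=4, y(0)=3 gives K_1=-7, K_2=4.

x(t) = 7e^(-t)sin(3t) + 4e^(-t)cos(3t), y(t) = -11e^(-t)sin(3t) + 3e^(-t)cos(3t)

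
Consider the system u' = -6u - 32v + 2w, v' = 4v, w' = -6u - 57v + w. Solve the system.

u(t) = C_1e^(-2t) - 5C_2e^(4t) - 2C_3e^(-3t), v(t) = C_2e^(4t), w(t) = 2C_1e^(-2t) - 9C_2e^(4t) - 3C_3e^(-3t)

Coefficient matrix A = [[-6, -32, 2], [0, 4, 0], [-6, -57, 1]].
det(A - λI) = 0 gives eigenvalues λ = -2, 4, -3.
For λ=-2: eigenvector (1,0,2).
For λ=4: eigenvector (-5,1,-9).
For λ=-3: eigenvector (-2,0,-3).
General solution: C_1e^(-2t)(1,0,2) + C_2e^(4t)(-5,1,-9) + C_3e^(-3t)(-2,0,-3).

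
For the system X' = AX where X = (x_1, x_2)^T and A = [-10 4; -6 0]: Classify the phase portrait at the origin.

stable node

A = [[-10,4],[-6,0]]; det(A-λI) = λ^2 + 10λ + 24.
λ = -4, -6: both negative.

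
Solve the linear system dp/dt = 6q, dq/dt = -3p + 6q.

Coefficient matrix A = [[0, 6], [-3, 6]].
Characteristic polynomial det(A - λI) = λ^2 - 6λ + 18 = 0.
Eigenvalues λ = 3 ± 3i (complex conjugate pair).
For λ=3+3i: an eigenvector is (-1,0) - i(1,1) = (-1 - i, 0 - i).
A real fundamental pair from Re and Im of e^((3+3i)t)v: X_1 = e^(3t)(cos(3t)·(-1,0) + sin(3t)·(1,1)), X_2 = e^(3t)(sin(3t)·(-1,0) - cos(3t)·(1,1)).
General solution: C_1X_1 + C_2X_2.

p(t) = C_1e^(3t)sin(3t) - C_1e^(3t)cos(3t) - C_2e^(3t)sin(3t) - C_2e^(3t)cos(3t), q(t) = C_1e^(3t)sin(3t) - C_2e^(3t)cos(3t)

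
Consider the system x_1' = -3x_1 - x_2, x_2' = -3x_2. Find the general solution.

Coefficient matrix A = [[-3, -1], [0, -3]].
Characteristic polynomial det(A - λI) = λ^2 + 6λ + 9 = 0.
Single eigenvalue λ = -3 with algebraic multiplicity 2.
Eigenvector v = (1,0); generalized eigenvector w with (A-λI)w=v is (-1,-1).
General solution: e^(-3t)[c_1·v + c_2·(t·v + w)].

x_1(t) = c_1e^(-3t) + c_2te^(-3t) - c_2e^(-3t), x_2(t) = -c_2e^(-3t)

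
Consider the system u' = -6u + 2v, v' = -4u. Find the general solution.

Coefficient matrix A = [[-6, 2], [-4, 0]].
Characteristic polynomial det(A - λI) = λ^2 + 6λ + 8 = 0.
Eigenvalues λ = -2, -4.
For λ=-2: (A-λI) row 1 is [-4, 2], so an eigenvector is (1, 2).
For λ=-4: (A-λI) row 1 is [-2, 2], so an eigenvector is (-1, -1).
General solution: K_1e^(-2t)(1,2) + K_2e^(-4t)(-1,-1).

u(t) = K_1e^(-2t) - K_2e^(-4t), v(t) = 2K_1e^(-2t) - K_2e^(-4t)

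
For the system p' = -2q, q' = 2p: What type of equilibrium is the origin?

A = [[0,-2],[2,0]]; det(A-λI) = λ^2 + 4.
λ = 0 ± 2i: zero real part.

center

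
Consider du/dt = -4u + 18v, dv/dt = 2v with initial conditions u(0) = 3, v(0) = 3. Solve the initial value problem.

Coefficient matrix A = [[-4, 18], [0, 2]].
Characteristic polynomial det(A - λI) = λ^2 + 2λ - 8 = 0.
Eigenvalues λ = 2, -4.
For λ=2: (A-λI) row 1 is [-6, 18], so an eigenvector is (3, 1).
For λ=-4: (A-λI) row 1 is [0, 18], so an eigenvector is (1, 0).
General solution: K_1e^(2t)(3,1) + K_2e^(-4t)(1,0).
Applying u(0)=3, v(0)=3 gives K_1=3, K_2=-6.

u(t) = 9e^(2t) - 6e^(-4t), v(t) = 3e^(2t)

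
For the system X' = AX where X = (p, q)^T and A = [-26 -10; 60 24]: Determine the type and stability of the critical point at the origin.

saddle

A = [[-26,-10],[60,24]]; det(A-λI) = λ^2 + 2λ - 24.
λ = 4, -6: opposite signs.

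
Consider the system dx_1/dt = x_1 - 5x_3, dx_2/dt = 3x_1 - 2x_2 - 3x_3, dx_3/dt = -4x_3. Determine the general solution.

x_1(t) = K_1e^(t) + K_3e^(-4t), x_2(t) = K_1e^(t) + K_2e^(-2t), x_3(t) = K_3e^(-4t)

Coefficient matrix A = [[1, 0, -5], [3, -2, -3], [0, 0, -4]].
det(A - λI) = 0 gives eigenvalues λ = 1, -2, -4.
For λ=1: eigenvector (1,1,0).
For λ=-2: eigenvector (0,1,0).
For λ=-4: eigenvector (1,0,1).
General solution: K_1e^(t)(1,1,0) + K_2e^(-2t)(0,1,0) + K_3e^(-4t)(1,0,1).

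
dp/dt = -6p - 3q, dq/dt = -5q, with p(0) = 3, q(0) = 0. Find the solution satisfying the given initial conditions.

p(t) = 3e^(-6t), q(t) = 0

Coefficient matrix A = [[-6, -3], [0, -5]].
Characteristic polynomial det(A - λI) = λ^2 + 11λ + 30 = 0.
Eigenvalues λ = -5, -6.
For λ=-5: (A-λI) row 1 is [-1, -3], so an eigenvector is (-3, 1).
For λ=-6: (A-λI) row 1 is [0, -3], so an eigenvector is (1, 0).
General solution: K_1e^(-5t)(-3,1) + K_2e^(-6t)(1,0).
Applying p(0)=3, q(0)=0 gives K_1=0, K_2=3.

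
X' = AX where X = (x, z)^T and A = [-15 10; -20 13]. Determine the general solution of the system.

x(t) = -C_1e^(-t)sin(2t) - 2C_1e^(-t)cos(2t) - 2C_2e^(-t)sin(2t) + C_2e^(-t)cos(2t), z(t) = -C_1e^(-t)sin(2t) - 3C_1e^(-t)cos(2t) - 3C_2e^(-t)sin(2t) + C_2e^(-t)cos(2t)

Coefficient matrix A = [[-15, 10], [-20, 13]].
Characteristic polynomial det(A - λI) = λ^2 + 2λ + 5 = 0.
Eigenvalues λ = -1 ± 2i (complex conjugate pair).
For λ=-1+2i: an eigenvector is (-2,-3) - i(-1,-1) = (-2 + i, -3 + i).
A real fundamental pair from Re and Im of e^((-1+2i)t)v: X_1 = e^(-t)(cos(2t)·(-2,-3) + sin(2t)·(-1,-1)), X_2 = e^(-t)(sin(2t)·(-2,-3) - cos(2t)·(-1,-1)).
General solution: C_1X_1 + C_2X_2.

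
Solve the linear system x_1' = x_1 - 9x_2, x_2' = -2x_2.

x_1(t) = -c_1e^(t) + 3c_2e^(-2t), x_2(t) = c_2e^(-2t)

Coefficient matrix A = [[1, -9], [0, -2]].
Characteristic polynomial det(A - λI) = λ^2 + λ - 2 = 0.
Eigenvalues λ = 1, -2.
For λ=1: (A-λI) row 1 is [0, -9], so an eigenvector is (-1, 0).
For λ=-2: (A-λI) row 1 is [3, -9], so an eigenvector is (3, 1).
General solution: c_1e^(t)(-1,0) + c_2e^(-2t)(3,1).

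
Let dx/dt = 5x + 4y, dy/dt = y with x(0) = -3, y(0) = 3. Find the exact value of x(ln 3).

A = [[5,4],[0,1]]; eigenvalues λ = 1, 5.
Eigenvectors: (-1,1) for λ=1, (1,0) for λ=5.
From the initial condition, c_1 = 3, c_2 = 0.
x(ln 3) = (3)(3^1)(-1) + (0)(3^5)(1) = -9.

-9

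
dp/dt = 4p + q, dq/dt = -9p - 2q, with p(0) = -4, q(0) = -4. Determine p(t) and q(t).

Coefficient matrix A = [[4, 1], [-9, -2]].
Characteristic polynomial det(A - λI) = λ^2 - 2λ + 1 = 0.
Single eigenvalue λ = 1 with algebraic multiplicity 2.
Eigenvector v = (-1,3); generalized eigenvector w with (A-λI)w=v is (0,-1).
General solution: e^(t)[c_1·v + c_2·(t·v + w)].
Applying p(0)=-4, q(0)=-4 gives c_1=4, c_2=16.

p(t) = -16te^(t) - 4e^(t), q(t) = 48te^(t) - 4e^(t)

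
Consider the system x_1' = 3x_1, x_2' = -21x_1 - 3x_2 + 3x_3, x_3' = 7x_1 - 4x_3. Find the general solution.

x_1(t) = c_1e^(3t), x_2(t) = -3c_1e^(3t) + c_2e^(-3t) - 3c_3e^(-4t), x_3(t) = c_1e^(3t) + c_3e^(-4t)

Coefficient matrix A = [[3, 0, 0], [-21, -3, 3], [7, 0, -4]].
det(A - λI) = 0 gives eigenvalues λ = 3, -3, -4.
For λ=3: eigenvector (1,-3,1).
For λ=-3: eigenvector (0,1,0).
For λ=-4: eigenvector (0,-3,1).
General solution: c_1e^(3t)(1,-3,1) + c_2e^(-3t)(0,1,0) + c_3e^(-4t)(0,-3,1).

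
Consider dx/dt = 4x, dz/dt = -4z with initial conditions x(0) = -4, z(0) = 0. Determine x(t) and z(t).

Coefficient matrix A = [[4, 0], [0, -4]].
Characteristic polynomial det(A - λI) = λ^2 - 16 = 0.
Eigenvalues λ = -4, 4.
For λ=-4: (A-λI) row 1 is [8, 0], so an eigenvector is (0, -1).
For λ=4: (A-λI) row 2 is [0, -8], so an eigenvector is (1, 0).
General solution: K_1e^(-4t)(0,-1) + K_2e^(4t)(1,0).
Applying x(0)=-4, z(0)=0 gives K_1=0, K_2=-4.

x(t) = -4e^(4t), z(t) = 0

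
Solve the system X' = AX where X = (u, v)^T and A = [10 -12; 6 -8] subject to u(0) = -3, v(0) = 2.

u(t) = -10e^(4t) + 7e^(-2t), v(t) = -5e^(4t) + 7e^(-2t)

Coefficient matrix A = [[10, -12], [6, -8]].
Characteristic polynomial det(A - λI) = λ^2 - 2λ - 8 = 0.
Eigenvalues λ = 4, -2.
For λ=4: (A-λI) row 1 is [6, -12], so an eigenvector is (2, 1).
For λ=-2: (A-λI) row 1 is [12, -12], so an eigenvector is (1, 1).
General solution: c_1e^(4t)(2,1) + c_2e^(-2t)(1,1).
Applying u(0)=-3, v(0)=2 gives c_1=-5, c_2=7.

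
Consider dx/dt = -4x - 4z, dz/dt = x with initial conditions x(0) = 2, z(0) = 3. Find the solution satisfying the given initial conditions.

x(t) = -16te^(-2t) + 2e^(-2t), z(t) = 8te^(-2t) + 3e^(-2t)

Coefficient matrix A = [[-4, -4], [1, 0]].
Characteristic polynomial det(A - λI) = λ^2 + 4λ + 4 = 0.
Single eigenvalue λ = -2 with algebraic multiplicity 2.
Eigenvector v = (2,-1); generalized eigenvector w with (A-λI)w=v is (1,-1).
General solution: e^(-2t)[K_1·v + K_2·(t·v + w)].
Applying x(0)=2, z(0)=3 gives K_1=5, K_2=-8.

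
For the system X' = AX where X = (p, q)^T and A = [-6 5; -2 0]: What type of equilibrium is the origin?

A = [[-6,5],[-2,0]]; det(A-λI) = λ^2 + 6λ + 10.
λ = -3 ± i: negative real part.

stable spiral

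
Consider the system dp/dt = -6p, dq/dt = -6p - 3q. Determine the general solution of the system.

p(t) = -c_1e^(-6t), q(t) = -2c_1e^(-6t) - c_2e^(-3t)

Coefficient matrix A = [[-6, 0], [-6, -3]].
Characteristic polynomial det(A - λI) = λ^2 + 9λ + 18 = 0.
Eigenvalues λ = -6, -3.
For λ=-6: (A-λI) row 2 is [-6, 3], so an eigenvector is (-1, -2).
For λ=-3: (A-λI) row 1 is [-3, 0], so an eigenvector is (0, -1).
General solution: c_1e^(-6t)(-1,-2) + c_2e^(-3t)(0,-1).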